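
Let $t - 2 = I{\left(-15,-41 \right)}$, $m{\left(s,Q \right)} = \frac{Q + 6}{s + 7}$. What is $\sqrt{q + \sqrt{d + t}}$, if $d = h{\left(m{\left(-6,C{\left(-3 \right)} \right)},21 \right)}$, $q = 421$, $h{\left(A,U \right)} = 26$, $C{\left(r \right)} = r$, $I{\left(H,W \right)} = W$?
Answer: $\sqrt{421 + i \sqrt{13}} \approx 20.518 + 0.08786 i$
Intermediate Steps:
$m{\left(s,Q \right)} = \frac{6 + Q}{7 + s}$
$t = -39$ ($t = 2 - 41 = -39$)
$d = 26$
$\sqrt{q + \sqrt{d + t}} = \sqrt{421 + \sqrt{26 - 39}} = \sqrt{421 + \sqrt{-13}} = \sqrt{421 + i \sqrt{13}}$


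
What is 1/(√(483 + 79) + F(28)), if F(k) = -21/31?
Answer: 651/539641 + 961*√562/539641 ≈ 0.043423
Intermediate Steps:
F(k) = -21/31 (F(k) = -21*1/31 = -21/31)
1/(√(483 + 79) + F(28)) = 1/(√(483 + 79) - 21/31) = 1/(√562 - 21/31) = 1/(-21/31 + √562)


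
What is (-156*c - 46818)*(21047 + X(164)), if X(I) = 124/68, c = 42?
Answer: -19097387100/17 ≈ -1.1234e+9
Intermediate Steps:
X(I) = 31/17 (X(I) = 124*(1/68) = 31/17)
(-156*c - 46818)*(21047 + X(164)) = (-156*42 - 46818)*(21047 + 31/17) = (-6552 - 46818)*(357830/17) = -53370*357830/17 = -19097387100/17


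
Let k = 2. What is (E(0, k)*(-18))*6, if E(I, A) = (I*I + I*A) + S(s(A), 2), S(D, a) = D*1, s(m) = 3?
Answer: -324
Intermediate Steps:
S(D, a) = D
E(I, A) = 3 + I**2 + A*I (E(I, A) = (I*I + I*A) + 3 = (I**2 + A*I) + 3 = 3 + I**2 + A*I)
(E(0, k)*(-18))*6 = ((3 + 0**2 + 2*0)*(-18))*6 = ((3 + 0 + 0)*(-18))*6 = (3*(-18))*6 = -54*6 = -324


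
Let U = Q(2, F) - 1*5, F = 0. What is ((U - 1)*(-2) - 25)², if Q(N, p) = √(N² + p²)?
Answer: 289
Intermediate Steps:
U = -3 (U = √(2² + 0²) - 1*5 = √(4 + 0) - 5 = √4 - 5 = 2 - 5 = -3)
((U - 1)*(-2) - 25)² = ((-3 - 1)*(-2) - 25)² = (-4*(-2) - 25)² = (8 - 25)² = (-17)² = 289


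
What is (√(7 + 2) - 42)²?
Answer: 1521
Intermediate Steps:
(√(7 + 2) - 42)² = (√9 - 42)² = (3 - 42)² = (-39)² = 1521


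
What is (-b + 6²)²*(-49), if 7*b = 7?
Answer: -60025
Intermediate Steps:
b = 1 (b = (⅐)*7 = 1)
(-b + 6²)²*(-49) = (-1*1 + 6²)²*(-49) = (-1 + 36)²*(-49) = 35²*(-49) = 1225*(-49) = -60025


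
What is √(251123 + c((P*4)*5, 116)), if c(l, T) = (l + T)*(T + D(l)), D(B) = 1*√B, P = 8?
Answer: √(283139 + 1104*√10) ≈ 535.38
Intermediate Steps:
D(B) = √B
c(l, T) = (T + l)*(T + √l) (c(l, T) = (l + T)*(T + √l) = (T + l)*(T + √l))
√(251123 + c((P*4)*5, 116)) = √(251123 + (116² + ((8*4)*5)^(3/2) + 116*((8*4)*5) + 116*√((8*4)*5))) = √(251123 + (13456 + (32*5)^(3/2) + 116*(32*5) + 116*√(32*5))) = √(251123 + (13456 + 160^(3/2) + 116*160 + 116*√160)) = √(251123 + (13456 + 640*√10 + 18560 + 116*(4*√10))) = √(251123 + (13456 + 640*√10 + 18560 + 464*√10)) = √(251123 + (32016 + 1104*√10)) = √(283139 + 1104*√10)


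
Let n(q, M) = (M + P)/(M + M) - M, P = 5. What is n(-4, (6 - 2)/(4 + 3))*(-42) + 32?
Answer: -595/4 ≈ -148.75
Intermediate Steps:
n(q, M) = -M + (5 + M)/(2*M) (n(q, M) = (M + 5)/(M + M) - M = (5 + M)/((2*M)) - M = (5 + M)*(1/(2*M)) - M = (5 + M)/(2*M) - M = -M + (5 + M)/(2*M))
n(-4, (6 - 2)/(4 + 3))*(-42) + 32 = (1/2 - (6 - 2)/(4 + 3) + 5/(2*(((6 - 2)/(4 + 3)))))*(-42) + 32 = (1/2 - 4/7 + 5/(2*((4/7))))*(-42) + 32 = (1/2 - 4/7 + 5/(2*((4*(1/7)))))*(-42) + 32 = (1/2 - 1*4/7 + 5/(2*(4/7)))*(-42) + 32 = (1/2 - 4/7 + (5/2)*(7/4))*(-42) + 32 = (1/2 - 4/7 + 35/8)*(-42) + 32 = (241/56)*(-42) + 32 = -723/4 + 32 = -595/4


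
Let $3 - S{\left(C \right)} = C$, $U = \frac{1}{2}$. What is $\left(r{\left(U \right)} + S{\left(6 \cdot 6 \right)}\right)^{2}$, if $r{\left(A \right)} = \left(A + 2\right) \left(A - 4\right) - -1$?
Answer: $\frac{26569}{16} \approx 1660.6$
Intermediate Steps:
$U = \frac{1}{2} \approx 0.5$
$r{\left(A \right)} = 1 + \left(-4 + A\right) \left(2 + A\right)$ ($r{\left(A \right)} = \left(2 + A\right) \left(-4 + A\right) + 1 = \left(-4 + A\right) \left(2 + A\right) + 1 = 1 + \left(-4 + A\right) \left(2 + A\right)$)
$S{\left(C \right)} = 3 - C$
$\left(r{\left(U \right)} + S{\left(6 \cdot 6 \right)}\right)^{2} = \left(\left(-7 + \left(\frac{1}{2}\right)^{2} - 1\right) + \left(3 - 6 \cdot 6\right)\right)^{2} = \left(\left(-7 + \frac{1}{4} - 1\right) + \left(3 - 36\right)\right)^{2} = \left(- \frac{31}{4} + \left(3 - 36\right)\right)^{2} = \left(- \frac{31}{4} - 33\right)^{2} = \left(- \frac{163}{4}\right)^{2} = \frac{26569}{16}$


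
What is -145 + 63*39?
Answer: 2312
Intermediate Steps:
-145 + 63*39 = -145 + 2457 = 2312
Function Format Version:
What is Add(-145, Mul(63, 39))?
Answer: 2312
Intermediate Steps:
Add(-145, Mul(63, 39)) = Add(-145, 2457) = 2312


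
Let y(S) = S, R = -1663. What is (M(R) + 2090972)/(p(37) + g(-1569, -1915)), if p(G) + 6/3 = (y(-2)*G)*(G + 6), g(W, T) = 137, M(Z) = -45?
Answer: -2090927/3047 ≈ -686.22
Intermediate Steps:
p(G) = -2 - 2*G*(6 + G) (p(G) = -2 + (-2*G)*(G + 6) = -2 + (-2*G)*(6 + G) = -2 - 2*G*(6 + G))
(M(R) + 2090972)/(p(37) + g(-1569, -1915)) = (-45 + 2090972)/((-2 - 12*37 - 2*37²) + 137) = 2090927/((-2 - 444 - 2*1369) + 137) = 2090927/((-2 - 444 - 2738) + 137) = 2090927/(-3184 + 137) = 2090927/(-3047) = 2090927*(-1/3047) = -2090927/3047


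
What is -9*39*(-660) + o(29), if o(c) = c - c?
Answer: 231660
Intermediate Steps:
o(c) = 0
-9*39*(-660) + o(29) = -9*39*(-660) + 0 = -351*(-660) + 0 = 231660 + 0 = 231660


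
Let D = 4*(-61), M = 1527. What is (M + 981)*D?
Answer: -611952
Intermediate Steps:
D = -244
(M + 981)*D = (1527 + 981)*(-244) = 2508*(-244) = -611952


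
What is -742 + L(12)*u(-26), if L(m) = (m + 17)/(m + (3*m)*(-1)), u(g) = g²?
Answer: -9353/6 ≈ -1558.8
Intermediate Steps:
L(m) = -(17 + m)/(2*m) (L(m) = (17 + m)/(m - 3*m) = (17 + m)/((-2*m)) = (17 + m)*(-1/(2*m)) = -(17 + m)/(2*m))
-742 + L(12)*u(-26) = -742 + ((½)*(-17 - 1*12)/12)*(-26)² = -742 + ((½)*(1/12)*(-17 - 12))*676 = -742 + ((½)*(1/12)*(-29))*676 = -742 - 29/24*676 = -742 - 4901/6 = -9353/6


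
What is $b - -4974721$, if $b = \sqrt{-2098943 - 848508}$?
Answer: $4974721 + i \sqrt{2947451} \approx 4.9747 \cdot 10^{6} + 1716.8 i$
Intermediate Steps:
$b = i \sqrt{2947451}$ ($b = \sqrt{-2947451} = i \sqrt{2947451} \approx 1716.8 i$)
$b - -4974721 = i \sqrt{2947451} - -4974721 = i \sqrt{2947451} + 4974721 = 4974721 + i \sqrt{2947451}$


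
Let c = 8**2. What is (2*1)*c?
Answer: 128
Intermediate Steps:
c = 64
(2*1)*c = (2*1)*64 = 2*64 = 128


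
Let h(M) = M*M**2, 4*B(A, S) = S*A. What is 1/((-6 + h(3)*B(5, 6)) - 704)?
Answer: -2/1015 ≈ -0.0019704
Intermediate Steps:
B(A, S) = A*S/4 (B(A, S) = (S*A)/4 = (A*S)/4 = A*S/4)
h(M) = M**3
1/((-6 + h(3)*B(5, 6)) - 704) = 1/((-6 + 3**3*((1/4)*5*6)) - 704) = 1/((-6 + 27*(15/2)) - 704) = 1/((-6 + 405/2) - 704) = 1/(393/2 - 704) = 1/(-1015/2) = -2/1015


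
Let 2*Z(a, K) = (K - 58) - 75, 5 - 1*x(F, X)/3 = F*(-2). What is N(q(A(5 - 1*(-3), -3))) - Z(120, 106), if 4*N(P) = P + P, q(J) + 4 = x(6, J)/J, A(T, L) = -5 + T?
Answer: 20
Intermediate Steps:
x(F, X) = 15 + 6*F (x(F, X) = 15 - 3*F*(-2) = 15 - (-6)*F = 15 + 6*F)
Z(a, K) = -133/2 + K/2 (Z(a, K) = ((K - 58) - 75)/2 = ((-58 + K) - 75)/2 = (-133 + K)/2 = -133/2 + K/2)
q(J) = -4 + 51/J (q(J) = -4 + (15 + 6*6)/J = -4 + (15 + 36)/J = -4 + 51/J)
N(P) = P/2 (N(P) = (P + P)/4 = (2*P)/4 = P/2)
N(q(A(5 - 1*(-3), -3))) - Z(120, 106) = (-4 + 51/(-5 + (5 - 1*(-3))))/2 - (-133/2 + (½)*106) = (-4 + 51/(-5 + (5 + 3)))/2 - (-133/2 + 53) = (-4 + 51/(-5 + 8))/2 - 1*(-27/2) = (-4 + 51/3)/2 + 27/2 = (-4 + 51*(⅓))/2 + 27/2 = (-4 + 17)/2 + 27/2 = (½)*13 + 27/2 = 13/2 + 27/2 = 20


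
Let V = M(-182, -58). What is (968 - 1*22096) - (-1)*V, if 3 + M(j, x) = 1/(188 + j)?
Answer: -126785/6 ≈ -21131.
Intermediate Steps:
M(j, x) = -3 + 1/(188 + j)
V = -17/6 (V = (-563 - 3*(-182))/(188 - 182) = (-563 + 546)/6 = (⅙)*(-17) = -17/6 ≈ -2.8333)
(968 - 1*22096) - (-1)*V = (968 - 1*22096) - (-1)*(-17)/6 = (968 - 22096) - 1*17/6 = -21128 - 17/6 = -126785/6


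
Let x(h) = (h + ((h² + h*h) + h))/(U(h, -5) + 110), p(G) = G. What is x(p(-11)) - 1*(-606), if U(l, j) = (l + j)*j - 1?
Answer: 114754/189 ≈ 607.16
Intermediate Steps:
U(l, j) = -1 + j*(j + l) (U(l, j) = (j + l)*j - 1 = j*(j + l) - 1 = -1 + j*(j + l))
x(h) = (2*h + 2*h²)/(134 - 5*h) (x(h) = (h + ((h² + h*h) + h))/((-1 + (-5)² - 5*h) + 110) = (h + ((h² + h²) + h))/((-1 + 25 - 5*h) + 110) = (h + (2*h² + h))/((24 - 5*h) + 110) = (h + (h + 2*h²))/(134 - 5*h) = (2*h + 2*h²)/(134 - 5*h))
x(p(-11)) - 1*(-606) = -2*(-11)*(1 - 11)/(-134 + 5*(-11)) - 1*(-606) = -2*(-11)*(-10)/(-134 - 55) + 606 = -2*(-11)*(-10)/(-189) + 606 = -2*(-11)*(-1/189)*(-10) + 606 = 220/189 + 606 = 114754/189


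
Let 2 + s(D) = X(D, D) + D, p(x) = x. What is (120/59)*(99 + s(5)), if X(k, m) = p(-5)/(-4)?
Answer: 210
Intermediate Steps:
X(k, m) = 5/4 (X(k, m) = -5/(-4) = -5*(-¼) = 5/4)
s(D) = -¾ + D (s(D) = -2 + (5/4 + D) = -¾ + D)
(120/59)*(99 + s(5)) = (120/59)*(99 + (-¾ + 5)) = (120*(1/59))*(99 + 17/4) = (120/59)*(413/4) = 210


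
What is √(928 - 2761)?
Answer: I*√1833 ≈ 42.814*I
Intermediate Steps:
√(928 - 2761) = √(-1833) = I*√1833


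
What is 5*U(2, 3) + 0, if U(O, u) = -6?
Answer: -30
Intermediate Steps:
5*U(2, 3) + 0 = 5*(-6) + 0 = -30 + 0 = -30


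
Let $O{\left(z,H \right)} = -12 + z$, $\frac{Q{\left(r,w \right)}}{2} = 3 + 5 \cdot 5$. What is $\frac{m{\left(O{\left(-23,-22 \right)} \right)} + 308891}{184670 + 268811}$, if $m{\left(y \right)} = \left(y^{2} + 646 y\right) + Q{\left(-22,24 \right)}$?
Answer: $\frac{287562}{453481} \approx 0.63412$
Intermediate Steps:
$Q{\left(r,w \right)} = 56$ ($Q{\left(r,w \right)} = 2 \left(3 + 5 \cdot 5\right) = 2 \left(3 + 25\right) = 2 \cdot 28 = 56$)
$m{\left(y \right)} = 56 + y^{2} + 646 y$ ($m{\left(y \right)} = \left(y^{2} + 646 y\right) + 56 = 56 + y^{2} + 646 y$)
$\frac{m{\left(O{\left(-23,-22 \right)} \right)} + 308891}{184670 + 268811} = \frac{\left(56 + \left(-12 - 23\right)^{2} + 646 \left(-12 - 23\right)\right) + 308891}{184670 + 268811} = \frac{\left(56 + \left(-35\right)^{2} + 646 \left(-35\right)\right) + 308891}{453481} = \left(\left(56 + 1225 - 22610\right) + 308891\right) \frac{1}{453481} = \left(-21329 + 308891\right) \frac{1}{453481} = 287562 \cdot \frac{1}{453481} = \frac{287562}{453481}$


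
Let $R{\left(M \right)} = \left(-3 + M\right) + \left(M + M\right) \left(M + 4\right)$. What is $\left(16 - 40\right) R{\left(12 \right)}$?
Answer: $-9432$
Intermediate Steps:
$R{\left(M \right)} = -3 + M + 2 M \left(4 + M\right)$ ($R{\left(M \right)} = \left(-3 + M\right) + 2 M \left(4 + M\right) = -3 + M + 2 M \left(4 + M\right)$)
$\left(16 - 40\right) R{\left(12 \right)} = \left(16 - 40\right) \left(-3 + 2 \cdot 12^{2} + 9 \cdot 12\right) = - 24 \left(-3 + 2 \cdot 144 + 108\right) = - 24 \left(-3 + 288 + 108\right) = \left(-24\right) 393 = -9432$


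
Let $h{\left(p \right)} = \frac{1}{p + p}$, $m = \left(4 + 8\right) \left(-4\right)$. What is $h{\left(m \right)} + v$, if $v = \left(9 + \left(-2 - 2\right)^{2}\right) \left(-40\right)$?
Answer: $- \frac{96001}{96} \approx -1000.0$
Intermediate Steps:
$m = -48$ ($m = 12 \left(-4\right) = -48$)
$v = -1000$ ($v = \left(9 + \left(-4\right)^{2}\right) \left(-40\right) = \left(9 + 16\right) \left(-40\right) = 25 \left(-40\right) = -1000$)
$h{\left(p \right)} = \frac{1}{2 p}$
$h{\left(m \right)} + v = \frac{1}{2 \left(-48\right)} - 1000 = \frac{1}{2} \left(- \frac{1}{48}\right) - 1000 = - \frac{1}{96} - 1000 = - \frac{96001}{96}$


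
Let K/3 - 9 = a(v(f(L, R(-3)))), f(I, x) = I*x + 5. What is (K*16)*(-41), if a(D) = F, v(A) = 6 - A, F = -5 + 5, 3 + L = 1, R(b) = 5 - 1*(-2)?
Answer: -17712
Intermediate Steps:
R(b) = 7 (R(b) = 5 + 2 = 7)
L = -2 (L = -3 + 1 = -2)
F = 0
f(I, x) = 5 + I*x
a(D) = 0
K = 27 (K = 27 + 3*0 = 27 + 0 = 27)
(K*16)*(-41) = (27*16)*(-41) = 432*(-41) = -17712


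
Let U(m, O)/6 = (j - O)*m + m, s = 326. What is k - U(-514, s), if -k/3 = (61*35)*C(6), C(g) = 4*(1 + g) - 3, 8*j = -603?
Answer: -2789763/2 ≈ -1.3949e+6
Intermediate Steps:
j = -603/8 (j = (1/8)*(-603) = -603/8 ≈ -75.375)
C(g) = 1 + 4*g (C(g) = (4 + 4*g) - 3 = 1 + 4*g)
U(m, O) = 6*m + 6*m*(-603/8 - O) (U(m, O) = 6*((-603/8 - O)*m + m) = 6*(m*(-603/8 - O) + m) = 6*(m + m*(-603/8 - O)) = 6*m + 6*m*(-603/8 - O))
k = -160125 (k = -3*61*35*(1 + 4*6) = -6405*(1 + 24) = -6405*25 = -3*53375 = -160125)
k - U(-514, s) = -160125 - (-3)*(-514)*(595 + 8*326)/4 = -160125 - (-3)*(-514)*(595 + 2608)/4 = -160125 - (-3)*(-514)*3203/4 = -160125 - 1*2469513/2 = -160125 - 2469513/2 = -2789763/2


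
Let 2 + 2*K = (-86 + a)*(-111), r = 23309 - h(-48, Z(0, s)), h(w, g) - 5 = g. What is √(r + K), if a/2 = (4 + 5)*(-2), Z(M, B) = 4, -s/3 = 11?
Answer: √30070 ≈ 173.41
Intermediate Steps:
s = -33 (s = -3*11 = -33)
h(w, g) = 5 + g
a = -36 (a = 2*((4 + 5)*(-2)) = 2*(9*(-2)) = 2*(-18) = -36)
r = 23300 (r = 23309 - (5 + 4) = 23309 - 1*9 = 23309 - 9 = 23300)
K = 6770 (K = -1 + ((-86 - 36)*(-111))/2 = -1 + (-122*(-111))/2 = -1 + (½)*13542 = -1 + 6771 = 6770)
√(r + K) = √(23300 + 6770) = √30070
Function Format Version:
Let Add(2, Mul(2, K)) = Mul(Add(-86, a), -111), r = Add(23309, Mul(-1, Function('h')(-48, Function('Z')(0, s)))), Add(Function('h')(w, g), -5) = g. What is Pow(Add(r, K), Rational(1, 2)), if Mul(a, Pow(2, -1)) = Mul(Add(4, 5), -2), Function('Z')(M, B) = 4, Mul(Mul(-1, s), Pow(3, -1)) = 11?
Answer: Pow(30070, Rational(1, 2)) ≈ 173.41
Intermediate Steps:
s = -33 (s = Mul(-3, 11) = -33)
Function('h')(w, g) = Add(5, g)
a = -36 (a = Mul(2, Mul(Add(4, 5), -2)) = Mul(2, Mul(9, -2)) = Mul(2, -18) = -36)
r = 23300 (r = Add(23309, Mul(-1, Add(5, 4))) = Add(23309, Mul(-1, 9)) = Add(23309, -9) = 23300)
K = 6770 (K = Add(-1, Mul(Rational(1, 2), Mul(Add(-86, -36), -111))) = Add(-1, Mul(Rational(1, 2), Mul(-122, -111))) = Add(-1, Mul(Rational(1, 2), 13542)) = Add(-1, 6771) = 6770)
Pow(Add(r, K), Rational(1, 2)) = Pow(Add(23300, 6770), Rational(1, 2)) = Pow(30070, Rational(1, 2))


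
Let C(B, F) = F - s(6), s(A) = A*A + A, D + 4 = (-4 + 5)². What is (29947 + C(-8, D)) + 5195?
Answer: 35097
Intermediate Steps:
D = -3 (D = -4 + (-4 + 5)² = -4 + 1² = -4 + 1 = -3)
s(A) = A + A² (s(A) = A² + A = A + A²)
C(B, F) = -42 + F (C(B, F) = F - 6*(1 + 6) = F - 6*7 = F - 1*42 = F - 42 = -42 + F)
(29947 + C(-8, D)) + 5195 = (29947 + (-42 - 3)) + 5195 = (29947 - 45) + 5195 = 29902 + 5195 = 35097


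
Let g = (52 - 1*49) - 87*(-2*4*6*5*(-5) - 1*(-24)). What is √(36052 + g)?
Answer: I*√70433 ≈ 265.39*I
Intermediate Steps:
g = -106485 (g = (52 - 49) - 87*(-48*5*(-5) + 24) = 3 - 87*(-2*120*(-5) + 24) = 3 - 87*(-240*(-5) + 24) = 3 - 87*(1200 + 24) = 3 - 87*1224 = 3 - 106488 = -106485)
√(36052 + g) = √(36052 - 106485) = √(-70433) = I*√70433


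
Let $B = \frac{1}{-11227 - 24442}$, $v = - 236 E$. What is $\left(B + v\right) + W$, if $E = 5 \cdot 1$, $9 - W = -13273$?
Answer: $\frac{431666237}{35669} \approx 12102.0$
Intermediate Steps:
$W = 13282$ ($W = 9 - -13273 = 9 + 13273 = 13282$)
$E = 5$
$v = -1180$ ($v = \left(-236\right) 5 = -1180$)
$B = - \frac{1}{35669}$ ($B = \frac{1}{-35669} = - \frac{1}{35669} \approx -2.8036 \cdot 10^{-5}$)
$\left(B + v\right) + W = \left(- \frac{1}{35669} - 1180\right) + 13282 = - \frac{42089421}{35669} + 13282 = \frac{431666237}{35669}$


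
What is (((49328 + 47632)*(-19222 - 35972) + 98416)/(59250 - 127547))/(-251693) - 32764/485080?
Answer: -789780119937291/2084616362082670 ≈ -0.37886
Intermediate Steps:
(((49328 + 47632)*(-19222 - 35972) + 98416)/(59250 - 127547))/(-251693) - 32764/485080 = ((96960*(-55194) + 98416)/(-68297))*(-1/251693) - 32764*1/485080 = ((-5351610240 + 98416)*(-1/68297))*(-1/251693) - 8191/121270 = -5351511824*(-1/68297)*(-1/251693) - 8191/121270 = (5351511824/68297)*(-1/251693) - 8191/121270 = -5351511824/17189876821 - 8191/121270 = -789780119937291/2084616362082670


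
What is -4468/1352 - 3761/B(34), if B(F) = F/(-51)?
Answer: 952855/169 ≈ 5638.2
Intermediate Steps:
B(F) = -F/51 (B(F) = F*(-1/51) = -F/51)
-4468/1352 - 3761/B(34) = -4468/1352 - 3761/((-1/51*34)) = -4468*1/1352 - 3761/(-⅔) = -1117/338 - 3761*(-3/2) = -1117/338 + 11283/2 = 952855/169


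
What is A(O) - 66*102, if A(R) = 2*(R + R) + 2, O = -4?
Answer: -6746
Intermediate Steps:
A(R) = 2 + 4*R (A(R) = 2*(2*R) + 2 = 4*R + 2 = 2 + 4*R)
A(O) - 66*102 = (2 + 4*(-4)) - 66*102 = (2 - 16) - 6732 = -14 - 6732 = -6746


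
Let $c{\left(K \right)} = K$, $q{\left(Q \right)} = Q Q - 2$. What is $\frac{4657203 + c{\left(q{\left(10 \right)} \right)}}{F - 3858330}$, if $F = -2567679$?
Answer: $- \frac{4657301}{6426009} \approx -0.72476$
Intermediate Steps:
$q{\left(Q \right)} = -2 + Q^{2}$ ($q{\left(Q \right)} = Q^{2} - 2 = -2 + Q^{2}$)
$\frac{4657203 + c{\left(q{\left(10 \right)} \right)}}{F - 3858330} = \frac{4657203 - \left(2 - 10^{2}\right)}{-2567679 - 3858330} = \frac{4657203 + \left(-2 + 100\right)}{-6426009} = \left(4657203 + 98\right) \left(- \frac{1}{6426009}\right) = 4657301 \left(- \frac{1}{6426009}\right) = - \frac{4657301}{6426009}$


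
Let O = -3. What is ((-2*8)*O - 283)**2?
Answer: 55225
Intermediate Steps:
((-2*8)*O - 283)**2 = (-2*8*(-3) - 283)**2 = (-16*(-3) - 283)**2 = (48 - 283)**2 = (-235)**2 = 55225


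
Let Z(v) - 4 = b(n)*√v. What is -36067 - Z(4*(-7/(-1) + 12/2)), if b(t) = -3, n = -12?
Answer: -36071 + 6*√13 ≈ -36049.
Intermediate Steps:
Z(v) = 4 - 3*√v
-36067 - Z(4*(-7/(-1) + 12/2)) = -36067 - (4 - 3*2*√(-7/(-1) + 12/2)) = -36067 - (4 - 3*2*√(-7*(-1) + 12*(½))) = -36067 - (4 - 3*2*√(7 + 6)) = -36067 - (4 - 3*2*√13) = -36067 - (4 - 6*√13) = -36067 + (-4 + 6*√13) = -36071 + 6*√13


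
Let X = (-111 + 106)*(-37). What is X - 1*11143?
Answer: -10958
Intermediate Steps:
X = 185 (X = -5*(-37) = 185)
X - 1*11143 = 185 - 1*11143 = 185 - 11143 = -10958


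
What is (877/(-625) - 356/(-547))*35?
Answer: -1800533/68375 ≈ -26.333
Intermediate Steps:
(877/(-625) - 356/(-547))*35 = (877*(-1/625) - 356*(-1/547))*35 = (-877/625 + 356/547)*35 = -257219/341875*35 = -1800533/68375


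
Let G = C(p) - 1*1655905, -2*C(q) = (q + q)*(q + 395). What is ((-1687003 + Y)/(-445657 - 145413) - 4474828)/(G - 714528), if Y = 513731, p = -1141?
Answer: 1322467706344/952101171165 ≈ 1.3890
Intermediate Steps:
C(q) = -q*(395 + q) (C(q) = -(q + q)*(q + 395)/2 = -2*q*(395 + q)/2 = -q*(395 + q))
G = -2507091 (G = -1*(-1141)*(395 - 1141) - 1*1655905 = -1*(-1141)*(-746) - 1655905 = -851186 - 1655905 = -2507091)
((-1687003 + Y)/(-445657 - 145413) - 4474828)/(G - 714528) = ((-1687003 + 513731)/(-445657 - 145413) - 4474828)/(-2507091 - 714528) = (-1173272/(-591070) - 4474828)/(-3221619) = (-1173272*(-1/591070) - 4474828)*(-1/3221619) = (586636/295535 - 4474828)*(-1/3221619) = -1322467706344/295535*(-1/3221619) = 1322467706344/952101171165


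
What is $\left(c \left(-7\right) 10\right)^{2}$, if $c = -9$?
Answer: $396900$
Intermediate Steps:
$\left(c \left(-7\right) 10\right)^{2} = \left(\left(-9\right) \left(-7\right) 10\right)^{2} = \left(63 \cdot 10\right)^{2} = 630^{2} = 396900$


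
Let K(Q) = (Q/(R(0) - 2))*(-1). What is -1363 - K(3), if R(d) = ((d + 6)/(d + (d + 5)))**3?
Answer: -46717/34 ≈ -1374.0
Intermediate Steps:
R(d) = (6 + d)**3/(5 + 2*d)**3 (R(d) = ((6 + d)/(d + (5 + d)))**3 = ((6 + d)/(5 + 2*d))**3 = (6 + d)**3/(5 + 2*d)**3)
K(Q) = 125*Q/34 (K(Q) = (Q/((6 + 0)**3/(5 + 2*0)**3 - 2))*(-1) = (Q/(6**3/(5 + 0)**3 - 2))*(-1) = (Q/(216/5**3 - 2))*(-1) = (Q/((1/125)*216 - 2))*(-1) = (Q/(216/125 - 2))*(-1) = (Q/(-34/125))*(-1) = -125*Q/34*(-1) = 125*Q/34)
-1363 - K(3) = -1363 - 125*3/34 = -1363 - 1*375/34 = -1363 - 375/34 = -46717/34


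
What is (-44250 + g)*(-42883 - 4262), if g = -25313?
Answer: 3279547635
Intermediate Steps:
(-44250 + g)*(-42883 - 4262) = (-44250 - 25313)*(-42883 - 4262) = -69563*(-47145) = 3279547635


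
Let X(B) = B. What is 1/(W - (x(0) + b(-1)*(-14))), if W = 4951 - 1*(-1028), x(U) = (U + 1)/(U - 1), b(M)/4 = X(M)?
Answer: 1/5924 ≈ 0.00016880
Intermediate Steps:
b(M) = 4*M
x(U) = (1 + U)/(-1 + U)
W = 5979 (W = 4951 + 1028 = 5979)
1/(W - (x(0) + b(-1)*(-14))) = 1/(5979 - ((1 + 0)/(-1 + 0) + (4*(-1))*(-14))) = 1/(5979 - (1/(-1) - 4*(-14))) = 1/(5979 - (-1*1 + 56)) = 1/(5979 - (-1 + 56)) = 1/(5979 - 1*55) = 1/(5979 - 55) = 1/5924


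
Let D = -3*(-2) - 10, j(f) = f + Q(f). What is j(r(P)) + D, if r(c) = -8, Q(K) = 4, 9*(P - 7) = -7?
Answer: -8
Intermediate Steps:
P = 56/9 (P = 7 + (⅑)*(-7) = 7 - 7/9 = 56/9 ≈ 6.2222)
j(f) = 4 + f (j(f) = f + 4 = 4 + f)
D = -4 (D = 6 - 10 = -4)
j(r(P)) + D = (4 - 8) - 4 = -4 - 4 = -8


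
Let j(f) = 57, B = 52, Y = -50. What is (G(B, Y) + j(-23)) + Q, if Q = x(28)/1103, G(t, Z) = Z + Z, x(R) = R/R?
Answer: -47428/1103 ≈ -42.999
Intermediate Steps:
x(R) = 1
G(t, Z) = 2*Z
Q = 1/1103 ≈ 0.00090662
(G(B, Y) + j(-23)) + Q = (2*(-50) + 57) + 1/1103 = (-100 + 57) + 1/1103 = -43 + 1/1103 = -47428/1103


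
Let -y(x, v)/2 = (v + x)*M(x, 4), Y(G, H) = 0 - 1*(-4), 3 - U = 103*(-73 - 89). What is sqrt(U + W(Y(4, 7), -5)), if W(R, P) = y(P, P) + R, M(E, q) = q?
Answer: sqrt(16773) ≈ 129.51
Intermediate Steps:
U = 16689 (U = 3 - 103*(-73 - 89) = 3 - 103*(-162) = 3 - 1*(-16686) = 3 + 16686 = 16689)
Y(G, H) = 4 (Y(G, H) = 0 + 4 = 4)
y(x, v) = -8*v - 8*x (y(x, v) = -2*(v + x)*4 = -2*(4*v + 4*x) = -8*v - 8*x)
W(R, P) = R - 16*P (W(R, P) = (-8*P - 8*P) + R = -16*P + R = R - 16*P)
sqrt(U + W(Y(4, 7), -5)) = sqrt(16689 + (4 - 16*(-5))) = sqrt(16689 + (4 + 80)) = sqrt(16689 + 84) = sqrt(16773)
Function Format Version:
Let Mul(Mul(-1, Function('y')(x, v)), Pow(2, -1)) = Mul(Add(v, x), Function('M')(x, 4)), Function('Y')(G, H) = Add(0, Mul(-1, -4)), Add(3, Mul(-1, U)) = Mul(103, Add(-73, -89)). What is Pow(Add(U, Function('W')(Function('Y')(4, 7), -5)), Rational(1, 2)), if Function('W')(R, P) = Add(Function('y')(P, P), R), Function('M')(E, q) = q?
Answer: Pow(16773, Rational(1, 2)) ≈ 129.51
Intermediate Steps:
U = 16689 (U = Add(3, Mul(-1, Mul(103, Add(-73, -89)))) = Add(3, Mul(-1, Mul(103, -162))) = Add(3, Mul(-1, -16686)) = Add(3, 16686) = 16689)
Function('Y')(G, H) = 4 (Function('Y')(G, H) = Add(0, 4) = 4)
Function('y')(x, v) = Add(Mul(-8, v), Mul(-8, x)) (Function('y')(x, v) = Mul(-2, Mul(Add(v, x), 4)) = Mul(-2, Add(Mul(4, v), Mul(4, x))) = Add(Mul(-8, v), Mul(-8, x)))
Function('W')(R, P) = Add(R, Mul(-16, P)) (Function('W')(R, P) = Add(Add(Mul(-8, P), Mul(-8, P)), R) = Add(Mul(-16, P), R) = Add(R, Mul(-16, P)))
Pow(Add(U, Function('W')(Function('Y')(4, 7), -5)), Rational(1, 2)) = Pow(Add(16689, Add(4, Mul(-16, -5))), Rational(1, 2)) = Pow(Add(16689, Add(4, 80)), Rational(1, 2)) = Pow(Add(16689, 84), Rational(1, 2)) = Pow(16773, Rational(1, 2))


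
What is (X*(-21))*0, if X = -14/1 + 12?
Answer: 0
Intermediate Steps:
X = -2 (X = -14*1 + 12 = -14 + 12 = -2)
(X*(-21))*0 = -2*(-21)*0 = 42*0 = 0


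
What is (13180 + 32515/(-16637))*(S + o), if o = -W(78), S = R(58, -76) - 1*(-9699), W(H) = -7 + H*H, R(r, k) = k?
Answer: 777436192170/16637 ≈ 4.6729e+7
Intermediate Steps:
W(H) = -7 + H²
S = 9623 (S = -76 - 1*(-9699) = -76 + 9699 = 9623)
o = -6077 (o = -(-7 + 78²) = -(-7 + 6084) = -1*6077 = -6077)
(13180 + 32515/(-16637))*(S + o) = (13180 + 32515/(-16637))*(9623 - 6077) = (13180 + 32515*(-1/16637))*3546 = (13180 - 32515/16637)*3546 = (219243145/16637)*3546 = 777436192170/16637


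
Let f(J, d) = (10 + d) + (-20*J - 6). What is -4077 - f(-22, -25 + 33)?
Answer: -4529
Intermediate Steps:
f(J, d) = 4 + d - 20*J (f(J, d) = (10 + d) + (-6 - 20*J) = 4 + d - 20*J)
-4077 - f(-22, -25 + 33) = -4077 - (4 + (-25 + 33) - 20*(-22)) = -4077 - (4 + 8 + 440) = -4077 - 1*452 = -4077 - 452 = -4529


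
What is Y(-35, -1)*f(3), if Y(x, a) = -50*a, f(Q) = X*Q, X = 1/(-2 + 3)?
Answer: 150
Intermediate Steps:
X = 1 (X = 1/1 = 1)
f(Q) = Q (f(Q) = 1*Q = Q)
Y(-35, -1)*f(3) = -50*(-1)*3 = 50*3 = 150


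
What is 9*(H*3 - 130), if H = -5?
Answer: -1305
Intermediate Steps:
9*(H*3 - 130) = 9*(-5*3 - 130) = 9*(-15 - 130) = 9*(-145) = -1305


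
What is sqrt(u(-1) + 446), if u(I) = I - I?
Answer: sqrt(446) ≈ 21.119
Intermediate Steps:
u(I) = 0
sqrt(u(-1) + 446) = sqrt(0 + 446) = sqrt(446)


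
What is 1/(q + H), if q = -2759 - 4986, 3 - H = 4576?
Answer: -1/12318 ≈ -8.1182e-5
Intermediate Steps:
H = -4573 (H = 3 - 1*4576 = 3 - 4576 = -4573)
q = -7745
1/(q + H) = 1/(-7745 - 4573) = 1/(-12318) = -1/12318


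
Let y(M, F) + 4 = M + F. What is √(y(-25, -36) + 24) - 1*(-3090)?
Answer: 3090 + I*√41 ≈ 3090.0 + 6.4031*I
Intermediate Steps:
y(M, F) = -4 + F + M (y(M, F) = -4 + (M + F) = -4 + (F + M) = -4 + F + M)
√(y(-25, -36) + 24) - 1*(-3090) = √((-4 - 36 - 25) + 24) - 1*(-3090) = √(-65 + 24) + 3090 = √(-41) + 3090 = I*√41 + 3090 = 3090 + I*√41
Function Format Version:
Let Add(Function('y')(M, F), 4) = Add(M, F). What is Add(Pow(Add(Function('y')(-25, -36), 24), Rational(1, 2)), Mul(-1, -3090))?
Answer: Add(3090, Mul(I, Pow(41, Rational(1, 2)))) ≈ Add(3090.0, Mul(6.4031, I))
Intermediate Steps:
Function('y')(M, F) = Add(-4, F, M) (Function('y')(M, F) = Add(-4, Add(M, F)) = Add(-4, Add(F, M)) = Add(-4, F, M))
Add(Pow(Add(Function('y')(-25, -36), 24), Rational(1, 2)), Mul(-1, -3090)) = Add(Pow(Add(Add(-4, -36, -25), 24), Rational(1, 2)), Mul(-1, -3090)) = Add(Pow(Add(-65, 24), Rational(1, 2)), 3090) = Add(Pow(-41, Rational(1, 2)), 3090) = Add(Mul(I, Pow(41, Rational(1, 2))), 3090) = Add(3090, Mul(I, Pow(41, Rational(1, 2))))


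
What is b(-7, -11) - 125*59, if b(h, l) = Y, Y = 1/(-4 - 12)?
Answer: -118001/16 ≈ -7375.1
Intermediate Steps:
Y = -1/16 (Y = 1/(-16) = -1/16 ≈ -0.062500)
b(h, l) = -1/16
b(-7, -11) - 125*59 = -1/16 - 125*59 = -1/16 - 7375 = -118001/16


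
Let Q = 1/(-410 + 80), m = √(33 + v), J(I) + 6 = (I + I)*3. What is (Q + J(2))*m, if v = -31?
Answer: 1979*√2/330 ≈ 8.4810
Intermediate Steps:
J(I) = -6 + 6*I (J(I) = -6 + (I + I)*3 = -6 + (2*I)*3 = -6 + 6*I)
m = √2 (m = √(33 - 31) = √2 ≈ 1.4142)
Q = -1/330 (Q = 1/(-330) = -1/330 ≈ -0.0030303)
(Q + J(2))*m = (-1/330 + (-6 + 6*2))*√2 = (-1/330 + (-6 + 12))*√2 = (-1/330 + 6)*√2 = 1979*√2/330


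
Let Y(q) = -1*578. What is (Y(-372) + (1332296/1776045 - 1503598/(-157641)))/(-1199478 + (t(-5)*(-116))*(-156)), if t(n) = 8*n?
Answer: 26491086417794/89747630713344285 ≈ 0.00029517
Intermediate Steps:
Y(q) = -578
(Y(-372) + (1332296/1776045 - 1503598/(-157641)))/(-1199478 + (t(-5)*(-116))*(-156)) = (-578 + (1332296/1776045 - 1503598/(-157641)))/(-1199478 + ((8*(-5))*(-116))*(-156)) = (-578 + (1332296*(1/1776045) - 1503598*(-1/157641)))/(-1199478 - 40*(-116)*(-156)) = (-578 + (1332296/1776045 + 1503598/157641))/(-1199478 + 4640*(-156)) = (-578 + 960160727882/93325836615)/(-1199478 - 723840) = -52982172835588/93325836615/(-1923318) = -52982172835588/93325836615*(-1/1923318) = 26491086417794/89747630713344285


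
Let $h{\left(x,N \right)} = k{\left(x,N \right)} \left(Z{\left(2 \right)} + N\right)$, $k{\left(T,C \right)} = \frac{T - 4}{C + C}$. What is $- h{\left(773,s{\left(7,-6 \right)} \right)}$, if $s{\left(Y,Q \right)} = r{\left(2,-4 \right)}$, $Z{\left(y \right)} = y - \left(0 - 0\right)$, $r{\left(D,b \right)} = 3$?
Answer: $- \frac{3845}{6} \approx -640.83$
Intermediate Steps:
$Z{\left(y \right)} = y$ ($Z{\left(y \right)} = y - \left(0 + 0\right) = y - 0 = y + 0 = y$)
$s{\left(Y,Q \right)} = 3$
$k{\left(T,C \right)} = \frac{-4 + T}{2 C}$
$h{\left(x,N \right)} = \frac{\left(-4 + x\right) \left(2 + N\right)}{2 N}$ ($h{\left(x,N \right)} = \frac{-4 + x}{2 N} \left(2 + N\right) = \frac{\left(-4 + x\right) \left(2 + N\right)}{2 N}$)
$- h{\left(773,s{\left(7,-6 \right)} \right)} = - \frac{\left(-4 + 773\right) \left(2 + 3\right)}{2 \cdot 3} = - \frac{769 \cdot 5}{2 \cdot 3} = \left(-1\right) \frac{3845}{6} = - \frac{3845}{6}$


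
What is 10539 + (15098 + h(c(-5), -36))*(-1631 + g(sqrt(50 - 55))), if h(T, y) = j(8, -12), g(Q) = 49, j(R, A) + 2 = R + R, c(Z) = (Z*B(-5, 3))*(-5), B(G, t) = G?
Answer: -23896645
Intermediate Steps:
c(Z) = 25*Z (c(Z) = (Z*(-5))*(-5) = -5*Z*(-5) = 25*Z)
j(R, A) = -2 + 2*R (j(R, A) = -2 + (R + R) = -2 + 2*R)
h(T, y) = 14 (h(T, y) = -2 + 2*8 = -2 + 16 = 14)
10539 + (15098 + h(c(-5), -36))*(-1631 + g(sqrt(50 - 55))) = 10539 + (15098 + 14)*(-1631 + 49) = 10539 + 15112*(-1582) = 10539 - 23907184 = -23896645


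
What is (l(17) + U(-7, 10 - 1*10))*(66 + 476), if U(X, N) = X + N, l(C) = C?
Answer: 5420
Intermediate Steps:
U(X, N) = N + X
(l(17) + U(-7, 10 - 1*10))*(66 + 476) = (17 + ((10 - 1*10) - 7))*(66 + 476) = (17 + ((10 - 10) - 7))*542 = (17 + (0 - 7))*542 = (17 - 7)*542 = 10*542 = 5420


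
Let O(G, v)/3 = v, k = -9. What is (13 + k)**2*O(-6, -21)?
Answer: -1008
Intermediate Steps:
O(G, v) = 3*v
(13 + k)**2*O(-6, -21) = (13 - 9)**2*(3*(-21)) = 4**2*(-63) = 16*(-63) = -1008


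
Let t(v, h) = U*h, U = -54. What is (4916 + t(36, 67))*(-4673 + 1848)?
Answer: -3666850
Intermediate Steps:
t(v, h) = -54*h
(4916 + t(36, 67))*(-4673 + 1848) = (4916 - 54*67)*(-4673 + 1848) = (4916 - 3618)*(-2825) = 1298*(-2825) = -3666850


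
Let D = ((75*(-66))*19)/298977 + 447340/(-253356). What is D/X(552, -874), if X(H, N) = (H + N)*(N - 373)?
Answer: -13131041915/2534603630749134 ≈ -5.1807e-6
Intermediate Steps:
X(H, N) = (-373 + N)*(H + N) (X(H, N) = (H + N)*(-373 + N) = (-373 + N)*(H + N))
D = -13131041915/6312301401 (D = -4950*19*(1/298977) + 447340*(-1/253356) = -94050*1/298977 - 111835/63339 = -31350/99659 - 111835/63339 = -13131041915/6312301401 ≈ -2.0802)
D/X(552, -874) = -13131041915/(6312301401*((-874)² - 373*552 - 373*(-874) + 552*(-874))) = -13131041915/(6312301401*(763876 - 205896 + 326002 - 482448)) = -13131041915/6312301401/401534 = -13131041915/6312301401*1/401534 = -13131041915/2534603630749134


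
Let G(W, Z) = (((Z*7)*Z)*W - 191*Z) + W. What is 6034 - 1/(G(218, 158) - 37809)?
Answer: 229456698029/38027295 ≈ 6034.0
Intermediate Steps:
G(W, Z) = W - 191*Z + 7*W*Z² (G(W, Z) = (((7*Z)*Z)*W - 191*Z) + W = ((7*Z²)*W - 191*Z) + W = (7*W*Z² - 191*Z) + W = (-191*Z + 7*W*Z²) + W = W - 191*Z + 7*W*Z²)
6034 - 1/(G(218, 158) - 37809) = 6034 - 1/((218 - 191*158 + 7*218*158²) - 37809) = 6034 - 1/((218 - 30178 + 7*218*24964) - 37809) = 6034 - 1/((218 - 30178 + 38095064) - 37809) = 6034 - 1/(38065104 - 37809) = 6034 - 1/38027295 = 229456698029/38027295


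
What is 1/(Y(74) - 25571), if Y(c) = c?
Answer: -1/25497 ≈ -3.9220e-5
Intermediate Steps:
1/(Y(74) - 25571) = 1/(74 - 25571) = 1/(-25497) = -1/25497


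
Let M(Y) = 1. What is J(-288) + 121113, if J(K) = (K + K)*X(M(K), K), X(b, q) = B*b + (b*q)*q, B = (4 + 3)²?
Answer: -47682855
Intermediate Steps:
B = 49 (B = 7² = 49)
X(b, q) = 49*b + b*q² (X(b, q) = 49*b + (b*q)*q = 49*b + b*q²)
J(K) = 2*K*(49 + K²) (J(K) = (K + K)*(1*(49 + K²)) = (2*K)*(49 + K²) = 2*K*(49 + K²))
J(-288) + 121113 = 2*(-288)*(49 + (-288)²) + 121113 = 2*(-288)*(49 + 82944) + 121113 = 2*(-288)*82993 + 121113 = -47803968 + 121113 = -47682855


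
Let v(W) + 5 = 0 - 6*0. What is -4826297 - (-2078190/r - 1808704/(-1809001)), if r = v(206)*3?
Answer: -8981407760547/1809001 ≈ -4.9648e+6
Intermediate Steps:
v(W) = -5 (v(W) = -5 + (0 - 6*0) = -5 + (0 + 0) = -5 + 0 = -5)
r = -15 (r = -5*3 = -15)
-4826297 - (-2078190/r - 1808704/(-1809001)) = -4826297 - (-2078190/(-15) - 1808704/(-1809001)) = -4826297 - (-2078190*(-1/15) - 1808704*(-1/1809001)) = -4826297 - (138546 + 1808704/1809001) = -4826297 - 1*250631661250/1809001 = -4826297 - 250631661250/1809001 = -8981407760547/1809001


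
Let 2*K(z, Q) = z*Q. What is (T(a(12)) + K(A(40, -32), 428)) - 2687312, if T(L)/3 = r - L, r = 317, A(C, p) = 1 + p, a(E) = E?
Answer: -2693031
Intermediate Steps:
T(L) = 951 - 3*L (T(L) = 3*(317 - L) = 951 - 3*L)
K(z, Q) = Q*z/2 (K(z, Q) = (z*Q)/2 = (Q*z)/2 = Q*z/2)
(T(a(12)) + K(A(40, -32), 428)) - 2687312 = ((951 - 3*12) + (½)*428*(1 - 32)) - 2687312 = ((951 - 36) + (½)*428*(-31)) - 2687312 = (915 - 6634) - 2687312 = -5719 - 2687312 = -2693031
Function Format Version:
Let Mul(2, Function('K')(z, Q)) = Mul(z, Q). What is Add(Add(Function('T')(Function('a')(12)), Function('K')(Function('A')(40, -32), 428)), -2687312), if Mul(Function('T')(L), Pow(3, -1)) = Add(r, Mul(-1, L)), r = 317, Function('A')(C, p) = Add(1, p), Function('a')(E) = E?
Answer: -2693031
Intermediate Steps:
Function('T')(L) = Add(951, Mul(-3, L)) (Function('T')(L) = Mul(3, Add(317, Mul(-1, L))) = Add(951, Mul(-3, L)))
Function('K')(z, Q) = Mul(Rational(1, 2), Q, z) (Function('K')(z, Q) = Mul(Rational(1, 2), Mul(z, Q)) = Mul(Rational(1, 2), Mul(Q, z)) = Mul(Rational(1, 2), Q, z))
Add(Add(Function('T')(Function('a')(12)), Function('K')(Function('A')(40, -32), 428)), -2687312) = Add(Add(Add(951, Mul(-3, 12)), Mul(Rational(1, 2), 428, Add(1, -32))), -2687312) = Add(Add(Add(951, -36), Mul(Rational(1, 2), 428, -31)), -2687312) = Add(Add(915, -6634), -2687312) = Add(-5719, -2687312) = -2693031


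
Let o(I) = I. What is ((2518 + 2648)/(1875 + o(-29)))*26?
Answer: 5166/71 ≈ 72.760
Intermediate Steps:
((2518 + 2648)/(1875 + o(-29)))*26 = ((2518 + 2648)/(1875 - 29))*26 = (5166/1846)*26 = (5166*(1/1846))*26 = (2583/923)*26 = 5166/71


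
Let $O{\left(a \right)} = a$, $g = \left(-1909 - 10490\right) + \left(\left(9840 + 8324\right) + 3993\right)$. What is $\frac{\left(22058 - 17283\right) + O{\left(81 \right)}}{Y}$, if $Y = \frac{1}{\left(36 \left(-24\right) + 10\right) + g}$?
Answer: $43237824$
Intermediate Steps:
$g = 9758$ ($g = -12399 + \left(18164 + 3993\right) = -12399 + 22157 = 9758$)
$Y = \frac{1}{8904}$ ($Y = \frac{1}{\left(36 \left(-24\right) + 10\right) + 9758} = \frac{1}{\left(-864 + 10\right) + 9758} = \frac{1}{-854 + 9758} = \frac{1}{8904} \approx 0.00011231$)
$\frac{\left(22058 - 17283\right) + O{\left(81 \right)}}{Y} = \left(\left(22058 - 17283\right) + 81\right) \frac{1}{\frac{1}{8904}} = \left(4775 + 81\right) 8904 = 4856 \cdot 8904 = 43237824$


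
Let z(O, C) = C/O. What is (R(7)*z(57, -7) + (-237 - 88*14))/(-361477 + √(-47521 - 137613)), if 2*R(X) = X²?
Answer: 60659093893/14895901959582 + 167809*I*√185134/14895901959582 ≈ 0.0040722 + 4.8472e-6*I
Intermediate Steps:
R(X) = X²/2
(R(7)*z(57, -7) + (-237 - 88*14))/(-361477 + √(-47521 - 137613)) = (((½)*7²)*(-7/57) + (-237 - 88*14))/(-361477 + √(-47521 - 137613)) = (((½)*49)*(-7*1/57) + (-237 - 1232))/(-361477 + √(-185134)) = ((49/2)*(-7/57) - 1469)/(-361477 + I*√185134) = (-343/114 - 1469)/(-361477 + I*√185134) = -167809/(114*(-361477 + I*√185134))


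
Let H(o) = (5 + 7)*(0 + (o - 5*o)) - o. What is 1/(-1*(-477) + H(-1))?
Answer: 1/526 ≈ 0.0019011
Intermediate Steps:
H(o) = -49*o (H(o) = 12*(0 - 4*o) - o = 12*(-4*o) - o = -48*o - o = -49*o)
1/(-1*(-477) + H(-1)) = 1/(-1*(-477) - 49*(-1)) = 1/(477 + 49) = 1/526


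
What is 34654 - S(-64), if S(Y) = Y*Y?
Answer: 30558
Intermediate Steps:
S(Y) = Y²
34654 - S(-64) = 34654 - 1*(-64)² = 34654 - 1*4096 = 34654 - 4096 = 30558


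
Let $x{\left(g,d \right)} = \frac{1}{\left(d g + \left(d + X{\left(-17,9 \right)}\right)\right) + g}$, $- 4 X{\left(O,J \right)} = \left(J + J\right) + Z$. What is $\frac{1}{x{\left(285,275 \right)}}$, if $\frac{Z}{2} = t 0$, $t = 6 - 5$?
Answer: $\frac{157861}{2} \approx 78931.0$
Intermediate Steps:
$t = 1$ ($t = 6 - 5 = 1$)
$Z = 0$ ($Z = 2 \cdot 1 \cdot 0 = 2 \cdot 0 = 0$)
$X{\left(O,J \right)} = - \frac{J}{2}$ ($X{\left(O,J \right)} = - \frac{\left(J + J\right) + 0}{4} = - \frac{2 J + 0}{4} = - \frac{2 J}{4} = - \frac{J}{2}$)
$x{\left(g,d \right)} = \frac{1}{- \frac{9}{2} + d + g + d g}$ ($x{\left(g,d \right)} = \frac{1}{\left(d g + \left(d - \frac{9}{2}\right)\right) + g} = \frac{1}{\left(d g + \left(- \frac{9}{2} + d\right)\right) + g} = \frac{1}{\left(- \frac{9}{2} + d + d g\right) + g} = \frac{1}{- \frac{9}{2} + d + g + d g}$)
$\frac{1}{x{\left(285,275 \right)}} = \frac{1}{2 \frac{1}{-9 + 2 \cdot 275 + 2 \cdot 285 + 2 \cdot 275 \cdot 285}} = \frac{1}{2 \frac{1}{-9 + 550 + 570 + 156750}} = \frac{1}{2 \cdot \frac{1}{157861}} = \frac{1}{\frac{2}{157861}} = \frac{157861}{2}$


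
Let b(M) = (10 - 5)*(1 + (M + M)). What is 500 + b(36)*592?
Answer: 216580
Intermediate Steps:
b(M) = 5 + 10*M (b(M) = 5*(1 + 2*M) = 5 + 10*M)
500 + b(36)*592 = 500 + (5 + 10*36)*592 = 500 + (5 + 360)*592 = 500 + 365*592 = 500 + 216080 = 216580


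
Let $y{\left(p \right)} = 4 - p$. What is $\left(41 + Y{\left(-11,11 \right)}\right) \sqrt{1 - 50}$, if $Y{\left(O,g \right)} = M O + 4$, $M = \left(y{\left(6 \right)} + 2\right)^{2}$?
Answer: $315 i \approx 315.0 i$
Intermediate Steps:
$M = 0$ ($M = \left(\left(4 - 6\right) + 2\right)^{2} = \left(-2 + 2\right)^{2} = 0^{2} = 0$)
$Y{\left(O,g \right)} = 4$ ($Y{\left(O,g \right)} = 0 O + 4 = 0 + 4 = 4$)
$\left(41 + Y{\left(-11,11 \right)}\right) \sqrt{1 - 50} = \left(41 + 4\right) \sqrt{1 - 50} = 45 \sqrt{-49} = 45 \cdot 7 i = 315 i$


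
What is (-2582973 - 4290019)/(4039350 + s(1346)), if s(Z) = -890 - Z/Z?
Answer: -6872992/4038459 ≈ -1.7019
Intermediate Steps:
s(Z) = -891 (s(Z) = -890 - 1*1 = -890 - 1 = -891)
(-2582973 - 4290019)/(4039350 + s(1346)) = (-2582973 - 4290019)/(4039350 - 891) = -6872992/4038459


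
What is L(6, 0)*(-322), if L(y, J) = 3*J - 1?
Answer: 322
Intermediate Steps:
L(y, J) = -1 + 3*J
L(6, 0)*(-322) = (-1 + 3*0)*(-322) = (-1 + 0)*(-322) = -1*(-322) = 322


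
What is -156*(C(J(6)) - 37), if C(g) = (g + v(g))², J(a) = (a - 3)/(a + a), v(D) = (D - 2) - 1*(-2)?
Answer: 5733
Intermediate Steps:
v(D) = D (v(D) = (-2 + D) + 2 = D)
J(a) = (-3 + a)/(2*a) (J(a) = (-3 + a)/((2*a)) = (-3 + a)*(1/(2*a)) = (-3 + a)/(2*a))
C(g) = 4*g² (C(g) = (g + g)² = (2*g)² = 4*g²)
-156*(C(J(6)) - 37) = -156*(4*((½)*(-3 + 6)/6)² - 37) = -156*(4*((½)*(⅙)*3)² - 37) = -156*(4*(¼)² - 37) = -156*(4*(1/16) - 37) = -156*(¼ - 37) = -156*(-147/4) = 5733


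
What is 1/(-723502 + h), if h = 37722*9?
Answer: -1/384004 ≈ -2.6041e-6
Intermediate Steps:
h = 339498
1/(-723502 + h) = 1/(-723502 + 339498) = 1/(-384004) = -1/384004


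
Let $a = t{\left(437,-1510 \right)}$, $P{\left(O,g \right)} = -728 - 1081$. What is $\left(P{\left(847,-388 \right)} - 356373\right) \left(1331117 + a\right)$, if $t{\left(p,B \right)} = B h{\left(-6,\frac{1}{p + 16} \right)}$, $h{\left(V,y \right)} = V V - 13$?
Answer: $-464342488434$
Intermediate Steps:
$h{\left(V,y \right)} = -13 + V^{2}$ ($h{\left(V,y \right)} = V^{2} - 13 = -13 + V^{2}$)
$P{\left(O,g \right)} = -1809$ ($P{\left(O,g \right)} = -728 - 1081 = -1809$)
$t{\left(p,B \right)} = 23 B$ ($t{\left(p,B \right)} = B \left(-13 + \left(-6\right)^{2}\right) = B \left(-13 + 36\right) = B 23 = 23 B$)
$a = -34730$ ($a = 23 \left(-1510\right) = -34730$)
$\left(P{\left(847,-388 \right)} - 356373\right) \left(1331117 + a\right) = \left(-1809 - 356373\right) \left(1331117 - 34730\right) = \left(-358182\right) 1296387 = -464342488434$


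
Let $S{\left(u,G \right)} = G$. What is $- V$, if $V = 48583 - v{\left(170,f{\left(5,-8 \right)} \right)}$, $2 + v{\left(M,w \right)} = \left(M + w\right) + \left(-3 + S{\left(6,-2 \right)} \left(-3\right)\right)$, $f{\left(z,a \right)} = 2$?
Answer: $-48410$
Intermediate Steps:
$v{\left(M,w \right)} = 1 + M + w$ ($v{\left(M,w \right)} = -2 - \left(-3 - M - w\right) = -2 + \left(\left(M + w\right) + \left(-3 + 6\right)\right) = -2 + \left(\left(M + w\right) + 3\right) = -2 + \left(3 + M + w\right) = 1 + M + w$)
$V = 48410$ ($V = 48583 - \left(1 + 170 + 2\right) = 48583 - 173 = 48410$)
$- V = \left(-1\right) 48410 = -48410$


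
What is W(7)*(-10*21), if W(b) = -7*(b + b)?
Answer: 20580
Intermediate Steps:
W(b) = -14*b
W(7)*(-10*21) = (-14*7)*(-10*21) = -98*(-210) = 20580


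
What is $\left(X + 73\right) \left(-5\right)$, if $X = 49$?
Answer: $-610$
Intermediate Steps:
$\left(X + 73\right) \left(-5\right) = \left(49 + 73\right) \left(-5\right) = 122 \left(-5\right) = -610$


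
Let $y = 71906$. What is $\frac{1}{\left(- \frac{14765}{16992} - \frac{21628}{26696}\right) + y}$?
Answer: $\frac{56702304}{4077140662747} \approx 1.3907 \cdot 10^{-5}$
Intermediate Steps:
$\frac{1}{\left(- \frac{14765}{16992} - \frac{21628}{26696}\right) + y} = \frac{1}{\left(- \frac{14765}{16992} - \frac{21628}{26696}\right) + 71906} = \frac{1}{\left(\left(-14765\right) \frac{1}{16992} - \frac{5407}{6674}\right) + 71906} = \frac{1}{\left(- \frac{14765}{16992} - \frac{5407}{6674}\right) + 71906} = \frac{1}{- \frac{95208677}{56702304} + 71906} = \frac{1}{\frac{4077140662747}{56702304}} = \frac{56702304}{4077140662747}$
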